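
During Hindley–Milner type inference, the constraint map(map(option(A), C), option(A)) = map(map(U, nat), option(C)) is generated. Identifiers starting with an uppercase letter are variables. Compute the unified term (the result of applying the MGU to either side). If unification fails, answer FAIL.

Decompose map/2: map(option(A), C) = map(U, nat),  option(A) = option(C).
Decompose map/2: option(A) = U,  C = nat.
Bind U := option(A); no other remaining equation mentions U.
Bind C := nat; substituting into the remaining equation gives: option(A) = option(nat).
Decompose option/1: A = nat.
Bind A := nat. Substituting into the earlier binding gives U := option(nat).
Applying the MGU to either side gives map(map(option(nat), nat), option(nat)).

map(map(option(nat), nat), option(nat))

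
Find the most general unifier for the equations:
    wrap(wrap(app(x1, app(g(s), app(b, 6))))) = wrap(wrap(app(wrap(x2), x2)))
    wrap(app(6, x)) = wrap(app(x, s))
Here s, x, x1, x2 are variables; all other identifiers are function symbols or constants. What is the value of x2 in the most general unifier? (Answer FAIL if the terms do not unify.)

app(g(6), app(b, 6))

Decompose wrap/1: wrap(app(x1, app(g(s), app(b, 6)))) = wrap(app(wrap(x2), x2)).
Decompose wrap/1: app(x1, app(g(s), app(b, 6))) = app(wrap(x2), x2).
Decompose app/2: x1 = wrap(x2),  app(g(s), app(b, 6)) = x2.
Bind x1 := wrap(x2); no other remaining equation mentions x1.
Bind x2 := app(g(s), app(b, 6)); no other remaining equation mentions x2. Substituting into the earlier binding gives x1 := wrap(app(g(s), app(b, 6))).
Decompose wrap/1: app(6, x) = app(x, s).
Decompose app/2: 6 = x,  x = s.
Bind x := 6; substituting into the remaining equation gives: 6 = s.
Bind s := 6. Substituting into the earlier bindings gives x1 := wrap(app(g(6), app(b, 6))), x2 := app(g(6), app(b, 6)).
MGU = { x1 -> wrap(app(g(6), app(b, 6))), x2 -> app(g(6), app(b, 6)), x -> 6, s -> 6 }, so x2 -> app(g(6), app(b, 6)).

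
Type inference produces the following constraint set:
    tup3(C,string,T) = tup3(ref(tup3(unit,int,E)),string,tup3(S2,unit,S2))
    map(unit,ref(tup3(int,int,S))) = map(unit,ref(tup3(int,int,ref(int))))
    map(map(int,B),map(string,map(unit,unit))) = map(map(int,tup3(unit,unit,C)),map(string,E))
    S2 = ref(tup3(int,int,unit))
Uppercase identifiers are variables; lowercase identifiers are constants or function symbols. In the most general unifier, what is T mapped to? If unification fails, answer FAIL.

tup3(ref(tup3(int,int,unit)),unit,ref(tup3(int,int,unit)))

Decompose tup3/3: C = ref(tup3(unit,int,E)),  string = string,  T = tup3(S2,unit,S2).
Bind C := ref(tup3(unit,int,E)); substituting into the one remaining equation that mentions C gives: map(map(int,B),map(string,map(unit,unit))) = map(map(int,tup3(unit,unit,ref(tup3(unit,int,E)))),map(string,E)).
Delete trivial equation string = string.
Bind T := tup3(S2,unit,S2); no other remaining equation mentions T.
Decompose map/2: unit = unit,  ref(tup3(int,int,S)) = ref(tup3(int,int,ref(int))).
Delete trivial equation unit = unit.
Decompose ref/1: tup3(int,int,S) = tup3(int,int,ref(int)).
Decompose tup3/3: int = int,  int = int,  S = ref(int).
Delete trivial equation int = int.
Delete trivial equation int = int.
Bind S := ref(int); no other remaining equation mentions S.
Decompose map/2: map(int,B) = map(int,tup3(unit,unit,ref(tup3(unit,int,E)))),  map(string,map(unit,unit)) = map(string,E).
Decompose map/2: int = int,  B = tup3(unit,unit,ref(tup3(unit,int,E))).
Delete trivial equation int = int.
Bind B := tup3(unit,unit,ref(tup3(unit,int,E))); no other remaining equation mentions B.
Decompose map/2: string = string,  map(unit,unit) = E.
Delete trivial equation string = string.
Bind E := map(unit,unit); no other remaining equation mentions E. Substituting into the earlier bindings gives C := ref(tup3(unit,int,map(unit,unit))), B := tup3(unit,unit,ref(tup3(unit,int,map(unit,unit)))).
Bind S2 := ref(tup3(int,int,unit)). Substituting into the earlier binding gives T := tup3(ref(tup3(int,int,unit)),unit,ref(tup3(int,int,unit))).
MGU = { C -> ref(tup3(unit,int,map(unit,unit))), T -> tup3(ref(tup3(int,int,unit)),unit,ref(tup3(int,int,unit))), S -> ref(int), B -> tup3(unit,unit,ref(tup3(unit,int,map(unit,unit)))), E -> map(unit,unit), S2 -> ref(tup3(int,int,unit)) }, so T -> tup3(ref(tup3(int,int,unit)),unit,ref(tup3(int,int,unit))).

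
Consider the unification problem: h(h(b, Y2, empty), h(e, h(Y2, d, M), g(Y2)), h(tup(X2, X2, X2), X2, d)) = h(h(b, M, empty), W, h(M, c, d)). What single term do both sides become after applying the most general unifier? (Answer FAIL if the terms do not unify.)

Decompose h/3: h(b, Y2, empty) = h(b, M, empty),  h(e, h(Y2, d, M), g(Y2)) = W,  h(tup(X2, X2, X2), X2, d) = h(M, c, d).
Decompose h/3: b = b,  Y2 = M,  empty = empty.
Delete trivial equation b = b.
Bind Y2 := M; substituting into the one remaining equation that mentions Y2 gives: h(e, h(M, d, M), g(M)) = W.
Delete trivial equation empty = empty.
Bind W := h(e, h(M, d, M), g(M)); no other remaining equation mentions W.
Decompose h/3: tup(X2, X2, X2) = M,  X2 = c,  d = d.
Bind M := tup(X2, X2, X2); no other remaining equation mentions M. Substituting into the earlier bindings gives Y2 := tup(X2, X2, X2), W := h(e, h(tup(X2, X2, X2), d, tup(X2, X2, X2)), g(tup(X2, X2, X2))).
Bind X2 := c; no other remaining equation mentions X2. Substituting into the earlier bindings gives Y2 := tup(c, c, c), W := h(e, h(tup(c, c, c), d, tup(c, c, c)), g(tup(c, c, c))), M := tup(c, c, c).
Delete trivial equation d = d.
Applying the MGU to either side gives h(h(b, tup(c, c, c), empty), h(e, h(tup(c, c, c), d, tup(c, c, c)), g(tup(c, c, c))), h(tup(c, c, c), c, d)).

h(h(b, tup(c, c, c), empty), h(e, h(tup(c, c, c), d, tup(c, c, c)), g(tup(c, c, c))), h(tup(c, c, c), c, d))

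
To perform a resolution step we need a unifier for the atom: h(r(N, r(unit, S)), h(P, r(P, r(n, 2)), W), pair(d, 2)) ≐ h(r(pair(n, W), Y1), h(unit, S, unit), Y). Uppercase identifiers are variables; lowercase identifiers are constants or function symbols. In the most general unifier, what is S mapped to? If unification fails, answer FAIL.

r(unit, r(n, 2))

Decompose h/3: r(N, r(unit, S)) ≐ r(pair(n, W), Y1),  h(P, r(P, r(n, 2)), W) ≐ h(unit, S, unit),  pair(d, 2) ≐ Y.
Decompose r/2: N ≐ pair(n, W),  r(unit, S) ≐ Y1.
Bind N := pair(n, W); no other remaining equation mentions N.
Bind Y1 := r(unit, S); no other remaining equation mentions Y1.
Decompose h/3: P ≐ unit,  r(P, r(n, 2)) ≐ S,  W ≐ unit.
Bind P := unit; substituting into the one remaining equation that mentions P gives: r(unit, r(n, 2)) ≐ S.
Bind S := r(unit, r(n, 2)); no other remaining equation mentions S. Substituting into the earlier binding gives Y1 := r(unit, r(unit, r(n, 2))).
Bind W := unit; no other remaining equation mentions W. Substituting into the earlier binding gives N := pair(n, unit).
Bind Y := pair(d, 2).
MGU = { N ↦ pair(n, unit), Y1 ↦ r(unit, r(unit, r(n, 2))), P ↦ unit, S ↦ r(unit, r(n, 2)), W ↦ unit, Y ↦ pair(d, 2) }, so S ↦ r(unit, r(n, 2)).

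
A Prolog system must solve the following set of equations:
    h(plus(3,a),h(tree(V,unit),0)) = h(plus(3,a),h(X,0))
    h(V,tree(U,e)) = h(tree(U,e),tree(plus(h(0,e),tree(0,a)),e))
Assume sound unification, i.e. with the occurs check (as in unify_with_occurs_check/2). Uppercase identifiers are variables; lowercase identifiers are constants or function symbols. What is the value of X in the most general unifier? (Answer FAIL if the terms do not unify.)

Decompose h/2: plus(3,a) = plus(3,a),  h(tree(V,unit),0) = h(X,0).
Delete trivial equation plus(3,a) = plus(3,a).
Decompose h/2: tree(V,unit) = X,  0 = 0.
Bind X := tree(V,unit); no other remaining equation mentions X.
Delete trivial equation 0 = 0.
Decompose h/2: V = tree(U,e),  tree(U,e) = tree(plus(h(0,e),tree(0,a)),e).
Bind V := tree(U,e); no other remaining equation mentions V. Substituting into the earlier binding gives X := tree(tree(U,e),unit).
Decompose tree/2: U = plus(h(0,e),tree(0,a)),  e = e.
Bind U := plus(h(0,e),tree(0,a)); no other remaining equation mentions U. Substituting into the earlier bindings gives X := tree(tree(plus(h(0,e),tree(0,a)),e),unit), V := tree(plus(h(0,e),tree(0,a)),e).
Delete trivial equation e = e.
MGU = { X ↦ tree(tree(plus(h(0,e),tree(0,a)),e),unit), V ↦ tree(plus(h(0,e),tree(0,a)),e), U ↦ plus(h(0,e),tree(0,a)) }, so X ↦ tree(tree(plus(h(0,e),tree(0,a)),e),unit).

tree(tree(plus(h(0,e),tree(0,a)),e),unit)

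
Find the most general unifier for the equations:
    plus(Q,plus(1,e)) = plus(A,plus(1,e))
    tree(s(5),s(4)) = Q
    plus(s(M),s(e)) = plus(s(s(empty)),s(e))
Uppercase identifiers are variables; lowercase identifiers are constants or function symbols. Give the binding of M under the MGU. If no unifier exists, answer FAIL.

s(empty)

Decompose plus/2: Q = A,  plus(1,e) = plus(1,e).
Bind Q := A; substituting into the one remaining equation that mentions Q gives: tree(s(5),s(4)) = A.
Delete trivial equation plus(1,e) = plus(1,e).
Bind A := tree(s(5),s(4)); no other remaining equation mentions A. Substituting into the earlier binding gives Q := tree(s(5),s(4)).
Decompose plus/2: s(M) = s(s(empty)),  s(e) = s(e).
Decompose s/1: M = s(empty).
Bind M := s(empty); no other remaining equation mentions M.
Delete trivial equation s(e) = s(e).
MGU = { Q -> tree(s(5),s(4)), A -> tree(s(5),s(4)), M -> s(empty) }, so M -> s(empty).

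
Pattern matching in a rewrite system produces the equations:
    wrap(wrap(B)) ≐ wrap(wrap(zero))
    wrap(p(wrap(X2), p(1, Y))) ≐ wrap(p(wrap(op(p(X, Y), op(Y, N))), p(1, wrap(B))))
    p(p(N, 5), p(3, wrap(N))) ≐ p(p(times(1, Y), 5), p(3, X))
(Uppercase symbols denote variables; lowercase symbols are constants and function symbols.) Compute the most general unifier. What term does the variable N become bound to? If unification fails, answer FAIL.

times(1, wrap(zero))

Decompose wrap/1: wrap(B) ≐ wrap(zero).
Decompose wrap/1: B ≐ zero.
Bind B := zero; substituting into the one remaining equation that mentions B gives: wrap(p(wrap(X2), p(1, Y))) ≐ wrap(p(wrap(op(p(X, Y), op(Y, N))), p(1, wrap(zero)))).
Decompose wrap/1: p(wrap(X2), p(1, Y)) ≐ p(wrap(op(p(X, Y), op(Y, N))), p(1, wrap(zero))).
Decompose p/2: wrap(X2) ≐ wrap(op(p(X, Y), op(Y, N))),  p(1, Y) ≐ p(1, wrap(zero)).
Decompose wrap/1: X2 ≐ op(p(X, Y), op(Y, N)).
Bind X2 := op(p(X, Y), op(Y, N)); no other remaining equation mentions X2.
Decompose p/2: 1 ≐ 1,  Y ≐ wrap(zero).
Delete trivial equation 1 ≐ 1.
Bind Y := wrap(zero); substituting into the remaining equation gives: p(p(N, 5), p(3, wrap(N))) ≐ p(p(times(1, wrap(zero)), 5), p(3, X)). Substituting into the earlier binding gives X2 := op(p(X, wrap(zero)), op(wrap(zero), N)).
Decompose p/2: p(N, 5) ≐ p(times(1, wrap(zero)), 5),  p(3, wrap(N)) ≐ p(3, X).
Decompose p/2: N ≐ times(1, wrap(zero)),  5 ≐ 5.
Bind N := times(1, wrap(zero)); substituting into the one remaining equation that mentions N gives: p(3, wrap(times(1, wrap(zero)))) ≐ p(3, X). Substituting into the earlier binding gives X2 := op(p(X, wrap(zero)), op(wrap(zero), times(1, wrap(zero)))).
Delete trivial equation 5 ≐ 5.
Decompose p/2: 3 ≐ 3,  wrap(times(1, wrap(zero))) ≐ X.
Delete trivial equation 3 ≐ 3.
Bind X := wrap(times(1, wrap(zero))). Substituting into the earlier binding gives X2 := op(p(wrap(times(1, wrap(zero))), wrap(zero)), op(wrap(zero), times(1, wrap(zero)))).
MGU = { B -> zero, X2 -> op(p(wrap(times(1, wrap(zero))), wrap(zero)), op(wrap(zero), times(1, wrap(zero)))), Y -> wrap(zero), N -> times(1, wrap(zero)), X -> wrap(times(1, wrap(zero))) }, so N -> times(1, wrap(zero)).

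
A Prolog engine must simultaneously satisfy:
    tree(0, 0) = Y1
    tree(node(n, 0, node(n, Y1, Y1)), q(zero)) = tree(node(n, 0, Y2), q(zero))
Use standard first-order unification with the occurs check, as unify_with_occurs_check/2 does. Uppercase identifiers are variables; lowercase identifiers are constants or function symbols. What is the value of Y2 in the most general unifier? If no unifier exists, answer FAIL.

node(n, tree(0, 0), tree(0, 0))

Bind Y1 := tree(0, 0); substituting into the remaining equation gives: tree(node(n, 0, node(n, tree(0, 0), tree(0, 0))), q(zero)) = tree(node(n, 0, Y2), q(zero)).
Decompose tree/2: node(n, 0, node(n, tree(0, 0), tree(0, 0))) = node(n, 0, Y2),  q(zero) = q(zero).
Decompose node/3: n = n,  0 = 0,  node(n, tree(0, 0), tree(0, 0)) = Y2.
Delete trivial equation n = n.
Delete trivial equation 0 = 0.
Bind Y2 := node(n, tree(0, 0), tree(0, 0)); no other remaining equation mentions Y2.
Delete trivial equation q(zero) = q(zero).
MGU = { Y1 -> tree(0, 0), Y2 -> node(n, tree(0, 0), tree(0, 0)) }, so Y2 -> node(n, tree(0, 0), tree(0, 0)).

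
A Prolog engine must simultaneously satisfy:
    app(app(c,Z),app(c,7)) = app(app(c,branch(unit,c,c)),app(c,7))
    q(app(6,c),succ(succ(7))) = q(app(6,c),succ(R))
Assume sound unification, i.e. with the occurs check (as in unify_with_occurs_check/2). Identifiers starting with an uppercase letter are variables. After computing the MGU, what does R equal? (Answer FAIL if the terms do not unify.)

succ(7)

Decompose app/2: app(c,Z) = app(c,branch(unit,c,c)),  app(c,7) = app(c,7).
Decompose app/2: c = c,  Z = branch(unit,c,c).
Delete trivial equation c = c.
Bind Z := branch(unit,c,c); no other remaining equation mentions Z.
Delete trivial equation app(c,7) = app(c,7).
Decompose q/2: app(6,c) = app(6,c),  succ(succ(7)) = succ(R).
Delete trivial equation app(6,c) = app(6,c).
Decompose succ/1: succ(7) = R.
Bind R := succ(7).
MGU = { Z = branch(unit,c,c), R = succ(7) }, so R = succ(7).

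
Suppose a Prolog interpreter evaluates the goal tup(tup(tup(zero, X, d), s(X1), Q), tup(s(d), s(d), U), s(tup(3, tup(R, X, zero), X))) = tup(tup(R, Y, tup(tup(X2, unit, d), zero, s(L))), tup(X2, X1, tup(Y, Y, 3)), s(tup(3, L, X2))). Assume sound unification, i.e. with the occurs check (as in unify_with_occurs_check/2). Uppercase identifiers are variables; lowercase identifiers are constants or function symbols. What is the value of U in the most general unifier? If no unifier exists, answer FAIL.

Decompose tup/3: tup(tup(zero, X, d), s(X1), Q) = tup(R, Y, tup(tup(X2, unit, d), zero, s(L))),  tup(s(d), s(d), U) = tup(X2, X1, tup(Y, Y, 3)),  s(tup(3, tup(R, X, zero), X)) = s(tup(3, L, X2)).
Decompose tup/3: tup(zero, X, d) = R,  s(X1) = Y,  Q = tup(tup(X2, unit, d), zero, s(L)).
Bind R := tup(zero, X, d); substituting into the one remaining equation that mentions R gives: s(tup(3, tup(tup(zero, X, d), X, zero), X)) = s(tup(3, L, X2)).
Bind Y := s(X1); substituting into the one remaining equation that mentions Y gives: tup(s(d), s(d), U) = tup(X2, X1, tup(s(X1), s(X1), 3)).
Bind Q := tup(tup(X2, unit, d), zero, s(L)); no other remaining equation mentions Q.
Decompose tup/3: s(d) = X2,  s(d) = X1,  U = tup(s(X1), s(X1), 3).
Bind X2 := s(d); substituting into the one remaining equation that mentions X2 gives: s(tup(3, tup(tup(zero, X, d), X, zero), X)) = s(tup(3, L, s(d))). Substituting into the earlier binding gives Q := tup(tup(s(d), unit, d), zero, s(L)).
Bind X1 := s(d); substituting into the one remaining equation that mentions X1 gives: U = tup(s(s(d)), s(s(d)), 3). Substituting into the earlier binding gives Y := s(s(d)).
Bind U := tup(s(s(d)), s(s(d)), 3); no other remaining equation mentions U.
Decompose s/1: tup(3, tup(tup(zero, X, d), X, zero), X) = tup(3, L, s(d)).
Decompose tup/3: 3 = 3,  tup(tup(zero, X, d), X, zero) = L,  X = s(d).
Delete trivial equation 3 = 3.
Bind L := tup(tup(zero, X, d), X, zero); no other remaining equation mentions L. Substituting into the earlier binding gives Q := tup(tup(s(d), unit, d), zero, s(tup(tup(zero, X, d), X, zero))).
Bind X := s(d). Substituting into the earlier bindings gives R := tup(zero, s(d), d), Q := tup(tup(s(d), unit, d), zero, s(tup(tup(zero, s(d), d), s(d), zero))), L := tup(tup(zero, s(d), d), s(d), zero).
MGU = { R -> tup(zero, s(d), d), Y -> s(s(d)), Q -> tup(tup(s(d), unit, d), zero, s(tup(tup(zero, s(d), d), s(d), zero))), X2 -> s(d), X1 -> s(d), U -> tup(s(s(d)), s(s(d)), 3), L -> tup(tup(zero, s(d), d), s(d), zero), X -> s(d) }, so U -> tup(s(s(d)), s(s(d)), 3).

tup(s(s(d)), s(s(d)), 3)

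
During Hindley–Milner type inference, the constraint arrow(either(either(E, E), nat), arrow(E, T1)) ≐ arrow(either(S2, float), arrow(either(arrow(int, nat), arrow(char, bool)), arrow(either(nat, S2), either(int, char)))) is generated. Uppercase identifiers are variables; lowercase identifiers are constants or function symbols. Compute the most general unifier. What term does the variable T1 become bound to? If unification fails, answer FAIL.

Decompose arrow/2: either(either(E, E), nat) ≐ either(S2, float),  arrow(E, T1) ≐ arrow(either(arrow(int, nat), arrow(char, bool)), arrow(either(nat, S2), either(int, char))).
Decompose either/2: either(E, E) ≐ S2,  nat ≐ float.
Bind S2 := either(E, E); substituting into the one remaining equation that mentions S2 gives: arrow(E, T1) ≐ arrow(either(arrow(int, nat), arrow(char, bool)), arrow(either(nat, either(E, E)), either(int, char))).
Clash: constants nat and float differ; no unifier exists.

FAIL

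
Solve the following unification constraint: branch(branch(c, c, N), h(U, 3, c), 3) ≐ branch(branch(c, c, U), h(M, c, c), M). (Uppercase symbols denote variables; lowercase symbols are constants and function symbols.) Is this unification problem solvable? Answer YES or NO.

Decompose branch/3: branch(c, c, N) ≐ branch(c, c, U),  h(U, 3, c) ≐ h(M, c, c),  3 ≐ M.
Decompose branch/3: c ≐ c,  c ≐ c,  N ≐ U.
Delete trivial equation c ≐ c.
Delete trivial equation c ≐ c.
Bind N := U; no other remaining equation mentions N.
Decompose h/3: U ≐ M,  3 ≐ c,  c ≐ c.
Bind U := M; no other remaining equation mentions U. Substituting into the earlier binding gives N := M.
Clash: constants 3 and c differ; no unifier exists.

NO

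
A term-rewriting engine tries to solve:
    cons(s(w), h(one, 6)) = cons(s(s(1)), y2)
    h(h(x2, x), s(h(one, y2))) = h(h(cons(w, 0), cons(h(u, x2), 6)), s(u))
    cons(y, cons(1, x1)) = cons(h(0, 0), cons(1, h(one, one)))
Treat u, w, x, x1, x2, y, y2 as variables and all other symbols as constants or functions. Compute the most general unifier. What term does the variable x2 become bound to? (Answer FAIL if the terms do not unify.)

cons(s(1), 0)

Decompose cons/2: s(w) = s(s(1)),  h(one, 6) = y2.
Decompose s/1: w = s(1).
Bind w := s(1); substituting into the one remaining equation that mentions w gives: h(h(x2, x), s(h(one, y2))) = h(h(cons(s(1), 0), cons(h(u, x2), 6)), s(u)).
Bind y2 := h(one, 6); substituting into the one remaining equation that mentions y2 gives: h(h(x2, x), s(h(one, h(one, 6)))) = h(h(cons(s(1), 0), cons(h(u, x2), 6)), s(u)).
Decompose h/2: h(x2, x) = h(cons(s(1), 0), cons(h(u, x2), 6)),  s(h(one, h(one, 6))) = s(u).
Decompose h/2: x2 = cons(s(1), 0),  x = cons(h(u, x2), 6).
Bind x2 := cons(s(1), 0); substituting into the one remaining equation that mentions x2 gives: x = cons(h(u, cons(s(1), 0)), 6).
Bind x := cons(h(u, cons(s(1), 0)), 6); no other remaining equation mentions x.
Decompose s/1: h(one, h(one, 6)) = u.
Bind u := h(one, h(one, 6)); no other remaining equation mentions u. Substituting into the earlier binding gives x := cons(h(h(one, h(one, 6)), cons(s(1), 0)), 6).
Decompose cons/2: y = h(0, 0),  cons(1, x1) = cons(1, h(one, one)).
Bind y := h(0, 0); no other remaining equation mentions y.
Decompose cons/2: 1 = 1,  x1 = h(one, one).
Delete trivial equation 1 = 1.
Bind x1 := h(one, one).
MGU = { w ↦ s(1), y2 ↦ h(one, 6), x2 ↦ cons(s(1), 0), x ↦ cons(h(h(one, h(one, 6)), cons(s(1), 0)), 6), u ↦ h(one, h(one, 6)), y ↦ h(0, 0), x1 ↦ h(one, one) }, so x2 ↦ cons(s(1), 0).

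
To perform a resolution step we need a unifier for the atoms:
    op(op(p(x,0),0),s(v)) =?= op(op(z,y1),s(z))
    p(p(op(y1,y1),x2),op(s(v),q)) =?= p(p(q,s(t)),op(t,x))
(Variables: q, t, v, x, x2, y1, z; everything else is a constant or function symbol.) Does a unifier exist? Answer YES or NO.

YES

Decompose op/2: op(p(x,0),0) =?= op(z,y1),  s(v) =?= s(z).
Decompose op/2: p(x,0) =?= z,  0 =?= y1.
Bind z := p(x,0); substituting into the one remaining equation that mentions z gives: s(v) =?= s(p(x,0)).
Bind y1 := 0; substituting into the one remaining equation that mentions y1 gives: p(p(op(0,0),x2),op(s(v),q)) =?= p(p(q,s(t)),op(t,x)).
Decompose s/1: v =?= p(x,0).
Bind v := p(x,0); substituting into the remaining equation gives: p(p(op(0,0),x2),op(s(p(x,0)),q)) =?= p(p(q,s(t)),op(t,x)).
Decompose p/2: p(op(0,0),x2) =?= p(q,s(t)),  op(s(p(x,0)),q) =?= op(t,x).
Decompose p/2: op(0,0) =?= q,  x2 =?= s(t).
Bind q := op(0,0); substituting into the one remaining equation that mentions q gives: op(s(p(x,0)),op(0,0)) =?= op(t,x).
Bind x2 := s(t); no other remaining equation mentions x2.
Decompose op/2: s(p(x,0)) =?= t,  op(0,0) =?= x.
Bind t := s(p(x,0)); no other remaining equation mentions t. Substituting into the earlier binding gives x2 := s(s(p(x,0))).
Bind x := op(0,0). Substituting into the earlier bindings gives z := p(op(0,0),0), v := p(op(0,0),0), x2 := s(s(p(op(0,0),0))), t := s(p(op(0,0),0)).
No equations remain and no clash or occurs-check failure arose, so a unifier exists.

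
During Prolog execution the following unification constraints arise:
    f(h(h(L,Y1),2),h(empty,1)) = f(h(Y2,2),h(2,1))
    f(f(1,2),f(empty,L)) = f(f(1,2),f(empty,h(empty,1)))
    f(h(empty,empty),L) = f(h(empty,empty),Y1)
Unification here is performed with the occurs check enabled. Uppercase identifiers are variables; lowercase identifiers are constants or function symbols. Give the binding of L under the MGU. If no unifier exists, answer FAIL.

Decompose f/2: h(h(L,Y1),2) = h(Y2,2),  h(empty,1) = h(2,1).
Decompose h/2: h(L,Y1) = Y2,  2 = 2.
Bind Y2 := h(L,Y1); no other remaining equation mentions Y2.
Delete trivial equation 2 = 2.
Decompose h/2: empty = 2,  1 = 1.
Clash: constants empty and 2 differ; no unifier exists.

FAIL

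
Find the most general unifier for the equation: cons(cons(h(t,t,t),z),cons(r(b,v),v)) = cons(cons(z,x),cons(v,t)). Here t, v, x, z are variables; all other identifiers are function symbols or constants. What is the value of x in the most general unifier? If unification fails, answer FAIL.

Decompose cons/2: cons(h(t,t,t),z) = cons(z,x),  cons(r(b,v),v) = cons(v,t).
Decompose cons/2: h(t,t,t) = z,  z = x.
Bind z := h(t,t,t); substituting into the one remaining equation that mentions z gives: h(t,t,t) = x.
Bind x := h(t,t,t); no other remaining equation mentions x.
Decompose cons/2: r(b,v) = v,  v = t.
Occurs check fails: v occurs in r(b,v); the equation v = r(b,v) has no finite solution.

FAIL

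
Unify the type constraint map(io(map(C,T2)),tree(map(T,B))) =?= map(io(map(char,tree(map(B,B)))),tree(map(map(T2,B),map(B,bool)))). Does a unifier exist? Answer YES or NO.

NO

Decompose map/2: io(map(C,T2)) =?= io(map(char,tree(map(B,B)))),  tree(map(T,B)) =?= tree(map(map(T2,B),map(B,bool))).
Decompose io/1: map(C,T2) =?= map(char,tree(map(B,B))).
Decompose map/2: C =?= char,  T2 =?= tree(map(B,B)).
Bind C := char; no other remaining equation mentions C.
Bind T2 := tree(map(B,B)); substituting into the remaining equation gives: tree(map(T,B)) =?= tree(map(map(tree(map(B,B)),B),map(B,bool))).
Decompose tree/1: map(T,B) =?= map(map(tree(map(B,B)),B),map(B,bool)).
Decompose map/2: T =?= map(tree(map(B,B)),B),  B =?= map(B,bool).
Bind T := map(tree(map(B,B)),B); no other remaining equation mentions T.
Occurs check fails: B occurs in map(B,bool); the equation B =?= map(B,bool) has no finite solution.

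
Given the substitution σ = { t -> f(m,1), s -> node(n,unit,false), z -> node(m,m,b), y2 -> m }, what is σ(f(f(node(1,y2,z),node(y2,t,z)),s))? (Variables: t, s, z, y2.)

f(f(node(1,m,node(m,m,b)),node(m,f(m,1),node(m,m,b))),node(n,unit,false))

Replace each occurrence of t with f(m,1).
Replace each occurrence of s with node(n,unit,false).
Replace each occurrence of z with node(m,m,b).
Replace each occurrence of y2 with m.
Result: f(f(node(1,m,node(m,m,b)),node(m,f(m,1),node(m,m,b))),node(n,unit,false)).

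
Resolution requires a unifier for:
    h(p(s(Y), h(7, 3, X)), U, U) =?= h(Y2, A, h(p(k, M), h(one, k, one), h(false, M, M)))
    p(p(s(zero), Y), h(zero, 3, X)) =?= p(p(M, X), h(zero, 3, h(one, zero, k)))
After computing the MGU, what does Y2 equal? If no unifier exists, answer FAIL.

Decompose h/3: p(s(Y), h(7, 3, X)) =?= Y2,  U =?= A,  U =?= h(p(k, M), h(one, k, one), h(false, M, M)).
Bind Y2 := p(s(Y), h(7, 3, X)); no other remaining equation mentions Y2.
Bind U := A; substituting into the one remaining equation that mentions U gives: A =?= h(p(k, M), h(one, k, one), h(false, M, M)).
Bind A := h(p(k, M), h(one, k, one), h(false, M, M)); no other remaining equation mentions A. Substituting into the earlier binding gives U := h(p(k, M), h(one, k, one), h(false, M, M)).
Decompose p/2: p(s(zero), Y) =?= p(M, X),  h(zero, 3, X) =?= h(zero, 3, h(one, zero, k)).
Decompose p/2: s(zero) =?= M,  Y =?= X.
Bind M := s(zero); no other remaining equation mentions M. Substituting into the earlier bindings gives U := h(p(k, s(zero)), h(one, k, one), h(false, s(zero), s(zero))), A := h(p(k, s(zero)), h(one, k, one), h(false, s(zero), s(zero))).
Bind Y := X; no other remaining equation mentions Y. Substituting into the earlier binding gives Y2 := p(s(X), h(7, 3, X)).
Decompose h/3: zero =?= zero,  3 =?= 3,  X =?= h(one, zero, k).
Delete trivial equation zero =?= zero.
Delete trivial equation 3 =?= 3.
Bind X := h(one, zero, k). Substituting into the earlier bindings gives Y2 := p(s(h(one, zero, k)), h(7, 3, h(one, zero, k))), Y := h(one, zero, k).
MGU = { Y2 := p(s(h(one, zero, k)), h(7, 3, h(one, zero, k))), U := h(p(k, s(zero)), h(one, k, one), h(false, s(zero), s(zero))), A := h(p(k, s(zero)), h(one, k, one), h(false, s(zero), s(zero))), M := s(zero), Y := h(one, zero, k), X := h(one, zero, k) }, so Y2 := p(s(h(one, zero, k)), h(7, 3, h(one, zero, k))).

p(s(h(one, zero, k)), h(7, 3, h(one, zero, k)))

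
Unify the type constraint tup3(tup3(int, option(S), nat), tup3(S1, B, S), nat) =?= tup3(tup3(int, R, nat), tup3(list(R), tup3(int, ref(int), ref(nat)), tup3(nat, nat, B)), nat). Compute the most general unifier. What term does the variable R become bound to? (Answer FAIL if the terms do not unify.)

option(tup3(nat, nat, tup3(int, ref(int), ref(nat))))

Decompose tup3/3: tup3(int, option(S), nat) =?= tup3(int, R, nat),  tup3(S1, B, S) =?= tup3(list(R), tup3(int, ref(int), ref(nat)), tup3(nat, nat, B)),  nat =?= nat.
Decompose tup3/3: int =?= int,  option(S) =?= R,  nat =?= nat.
Delete trivial equation int =?= int.
Bind R := option(S); substituting into the one remaining equation that mentions R gives: tup3(S1, B, S) =?= tup3(list(option(S)), tup3(int, ref(int), ref(nat)), tup3(nat, nat, B)).
Delete trivial equation nat =?= nat.
Decompose tup3/3: S1 =?= list(option(S)),  B =?= tup3(int, ref(int), ref(nat)),  S =?= tup3(nat, nat, B).
Bind S1 := list(option(S)); no other remaining equation mentions S1.
Bind B := tup3(int, ref(int), ref(nat)); substituting into the one remaining equation that mentions B gives: S =?= tup3(nat, nat, tup3(int, ref(int), ref(nat))).
Bind S := tup3(nat, nat, tup3(int, ref(int), ref(nat))); no other remaining equation mentions S. Substituting into the earlier bindings gives R := option(tup3(nat, nat, tup3(int, ref(int), ref(nat)))), S1 := list(option(tup3(nat, nat, tup3(int, ref(int), ref(nat))))).
Delete trivial equation nat =?= nat.
MGU = { R ↦ option(tup3(nat, nat, tup3(int, ref(int), ref(nat)))), S1 ↦ list(option(tup3(nat, nat, tup3(int, ref(int), ref(nat))))), B ↦ tup3(int, ref(int), ref(nat)), S ↦ tup3(nat, nat, tup3(int, ref(int), ref(nat))) }, so R ↦ option(tup3(nat, nat, tup3(int, ref(int), ref(nat)))).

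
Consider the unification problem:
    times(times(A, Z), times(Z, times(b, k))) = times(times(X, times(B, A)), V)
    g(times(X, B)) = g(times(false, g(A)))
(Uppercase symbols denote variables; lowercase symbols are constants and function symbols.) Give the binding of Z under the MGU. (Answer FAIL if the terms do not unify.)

Decompose times/2: times(A, Z) = times(X, times(B, A)),  times(Z, times(b, k)) = V.
Decompose times/2: A = X,  Z = times(B, A).
Bind A := X; substituting into the 2 remaining equations that mention A gives: Z = times(B, X),  g(times(X, B)) = g(times(false, g(X))).
Bind Z := times(B, X); substituting into the one remaining equation that mentions Z gives: times(times(B, X), times(b, k)) = V.
Bind V := times(times(B, X), times(b, k)); no other remaining equation mentions V.
Decompose g/1: times(X, B) = times(false, g(X)).
Decompose times/2: X = false,  B = g(X).
Bind X := false; substituting into the remaining equation gives: B = g(false). Substituting into the earlier bindings gives A := false, Z := times(B, false), V := times(times(B, false), times(b, k)).
Bind B := g(false). Substituting into the earlier bindings gives Z := times(g(false), false), V := times(times(g(false), false), times(b, k)).
MGU = { A ↦ false, Z ↦ times(g(false), false), V ↦ times(times(g(false), false), times(b, k)), X ↦ false, B ↦ g(false) }, so Z ↦ times(g(false), false).

times(g(false), false)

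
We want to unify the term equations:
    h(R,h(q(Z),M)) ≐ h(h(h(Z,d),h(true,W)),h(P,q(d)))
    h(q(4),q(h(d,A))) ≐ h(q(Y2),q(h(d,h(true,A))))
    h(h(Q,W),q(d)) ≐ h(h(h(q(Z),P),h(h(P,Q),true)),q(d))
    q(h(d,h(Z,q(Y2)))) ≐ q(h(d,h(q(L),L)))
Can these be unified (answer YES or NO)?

Decompose h/2: R ≐ h(h(Z,d),h(true,W)),  h(q(Z),M) ≐ h(P,q(d)).
Bind R := h(h(Z,d),h(true,W)); no other remaining equation mentions R.
Decompose h/2: q(Z) ≐ P,  M ≐ q(d).
Bind P := q(Z); substituting into the one remaining equation that mentions P gives: h(h(Q,W),q(d)) ≐ h(h(h(q(Z),q(Z)),h(h(q(Z),Q),true)),q(d)).
Bind M := q(d); no other remaining equation mentions M.
Decompose h/2: q(4) ≐ q(Y2),  q(h(d,A)) ≐ q(h(d,h(true,A))).
Decompose q/1: 4 ≐ Y2.
Bind Y2 := 4; substituting into the one remaining equation that mentions Y2 gives: q(h(d,h(Z,q(4)))) ≐ q(h(d,h(q(L),L))).
Decompose q/1: h(d,A) ≐ h(d,h(true,A)).
Decompose h/2: d ≐ d,  A ≐ h(true,A).
Delete trivial equation d ≐ d.
Occurs check fails: A occurs in h(true,A); the equation A ≐ h(true,A) has no finite solution.

NO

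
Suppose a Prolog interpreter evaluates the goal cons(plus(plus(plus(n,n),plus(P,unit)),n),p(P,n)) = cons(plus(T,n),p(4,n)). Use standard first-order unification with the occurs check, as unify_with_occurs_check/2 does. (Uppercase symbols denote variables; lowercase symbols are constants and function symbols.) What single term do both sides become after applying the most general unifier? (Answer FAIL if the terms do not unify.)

cons(plus(plus(plus(n,n),plus(4,unit)),n),p(4,n))

Decompose cons/2: plus(plus(plus(n,n),plus(P,unit)),n) = plus(T,n),  p(P,n) = p(4,n).
Decompose plus/2: plus(plus(n,n),plus(P,unit)) = T,  n = n.
Bind T := plus(plus(n,n),plus(P,unit)); no other remaining equation mentions T.
Delete trivial equation n = n.
Decompose p/2: P = 4,  n = n.
Bind P := 4; no other remaining equation mentions P. Substituting into the earlier binding gives T := plus(plus(n,n),plus(4,unit)).
Delete trivial equation n = n.
Applying the MGU to either side gives cons(plus(plus(plus(n,n),plus(4,unit)),n),p(4,n)).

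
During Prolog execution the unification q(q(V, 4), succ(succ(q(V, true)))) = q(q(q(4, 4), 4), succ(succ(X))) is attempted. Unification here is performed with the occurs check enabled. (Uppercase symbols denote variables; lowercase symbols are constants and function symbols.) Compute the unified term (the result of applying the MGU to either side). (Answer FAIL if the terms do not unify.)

q(q(q(4, 4), 4), succ(succ(q(q(4, 4), true))))

Decompose q/2: q(V, 4) = q(q(4, 4), 4),  succ(succ(q(V, true))) = succ(succ(X)).
Decompose q/2: V = q(4, 4),  4 = 4.
Bind V := q(4, 4); substituting into the one remaining equation that mentions V gives: succ(succ(q(q(4, 4), true))) = succ(succ(X)).
Delete trivial equation 4 = 4.
Decompose succ/1: succ(q(q(4, 4), true)) = succ(X).
Decompose succ/1: q(q(4, 4), true) = X.
Bind X := q(q(4, 4), true).
Applying the MGU to either side gives q(q(q(4, 4), 4), succ(succ(q(q(4, 4), true)))).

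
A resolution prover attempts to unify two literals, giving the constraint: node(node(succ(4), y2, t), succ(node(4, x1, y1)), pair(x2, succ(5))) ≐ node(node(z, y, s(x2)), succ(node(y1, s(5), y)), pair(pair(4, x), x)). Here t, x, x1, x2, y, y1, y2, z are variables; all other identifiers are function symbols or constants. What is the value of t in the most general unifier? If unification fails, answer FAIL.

Decompose node/3: node(succ(4), y2, t) ≐ node(z, y, s(x2)),  succ(node(4, x1, y1)) ≐ succ(node(y1, s(5), y)),  pair(x2, succ(5)) ≐ pair(pair(4, x), x).
Decompose node/3: succ(4) ≐ z,  y2 ≐ y,  t ≐ s(x2).
Bind z := succ(4); no other remaining equation mentions z.
Bind y2 := y; no other remaining equation mentions y2.
Bind t := s(x2); no other remaining equation mentions t.
Decompose succ/1: node(4, x1, y1) ≐ node(y1, s(5), y).
Decompose node/3: 4 ≐ y1,  x1 ≐ s(5),  y1 ≐ y.
Bind y1 := 4; substituting into the one remaining equation that mentions y1 gives: 4 ≐ y.
Bind x1 := s(5); no other remaining equation mentions x1.
Bind y := 4; no other remaining equation mentions y. Substituting into the earlier binding gives y2 := 4.
Decompose pair/2: x2 ≐ pair(4, x),  succ(5) ≐ x.
Bind x2 := pair(4, x); no other remaining equation mentions x2. Substituting into the earlier binding gives t := s(pair(4, x)).
Bind x := succ(5). Substituting into the earlier bindings gives t := s(pair(4, succ(5))), x2 := pair(4, succ(5)).
MGU = { z -> succ(4), y2 -> 4, t -> s(pair(4, succ(5))), y1 -> 4, x1 -> s(5), y -> 4, x2 -> pair(4, succ(5)), x -> succ(5) }, so t -> s(pair(4, succ(5))).

s(pair(4, succ(5)))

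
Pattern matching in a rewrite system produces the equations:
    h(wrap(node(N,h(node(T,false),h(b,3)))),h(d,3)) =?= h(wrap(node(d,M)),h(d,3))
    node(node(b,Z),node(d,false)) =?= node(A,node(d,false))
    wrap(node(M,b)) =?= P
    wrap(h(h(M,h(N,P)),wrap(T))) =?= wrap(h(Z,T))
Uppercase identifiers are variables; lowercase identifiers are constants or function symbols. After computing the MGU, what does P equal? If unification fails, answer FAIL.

Decompose h/2: wrap(node(N,h(node(T,false),h(b,3)))) =?= wrap(node(d,M)),  h(d,3) =?= h(d,3).
Decompose wrap/1: node(N,h(node(T,false),h(b,3))) =?= node(d,M).
Decompose node/2: N =?= d,  h(node(T,false),h(b,3)) =?= M.
Bind N := d; substituting into the one remaining equation that mentions N gives: wrap(h(h(M,h(d,P)),wrap(T))) =?= wrap(h(Z,T)).
Bind M := h(node(T,false),h(b,3)); substituting into the 2 remaining equations that mention M gives: wrap(node(h(node(T,false),h(b,3)),b)) =?= P,  wrap(h(h(h(node(T,false),h(b,3)),h(d,P)),wrap(T))) =?= wrap(h(Z,T)).
Delete trivial equation h(d,3) =?= h(d,3).
Decompose node/2: node(b,Z) =?= A,  node(d,false) =?= node(d,false).
Bind A := node(b,Z); no other remaining equation mentions A.
Delete trivial equation node(d,false) =?= node(d,false).
Bind P := wrap(node(h(node(T,false),h(b,3)),b)); substituting into the remaining equation gives: wrap(h(h(h(node(T,false),h(b,3)),h(d,wrap(node(h(node(T,false),h(b,3)),b)))),wrap(T))) =?= wrap(h(Z,T)).
Decompose wrap/1: h(h(h(node(T,false),h(b,3)),h(d,wrap(node(h(node(T,false),h(b,3)),b)))),wrap(T)) =?= h(Z,T).
Decompose h/2: h(h(node(T,false),h(b,3)),h(d,wrap(node(h(node(T,false),h(b,3)),b)))) =?= Z,  wrap(T) =?= T.
Bind Z := h(h(node(T,false),h(b,3)),h(d,wrap(node(h(node(T,false),h(b,3)),b)))); no other remaining equation mentions Z. Substituting into the earlier binding gives A := node(b,h(h(node(T,false),h(b,3)),h(d,wrap(node(h(node(T,false),h(b,3)),b))))).
Occurs check fails: T occurs in wrap(T); the equation T =?= wrap(T) has no finite solution.

FAIL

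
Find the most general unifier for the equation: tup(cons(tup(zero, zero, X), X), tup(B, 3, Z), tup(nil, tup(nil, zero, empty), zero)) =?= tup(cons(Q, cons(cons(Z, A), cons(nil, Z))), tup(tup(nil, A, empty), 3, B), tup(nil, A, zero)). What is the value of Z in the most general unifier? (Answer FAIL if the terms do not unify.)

tup(nil, tup(nil, zero, empty), empty)

Decompose tup/3: cons(tup(zero, zero, X), X) =?= cons(Q, cons(cons(Z, A), cons(nil, Z))),  tup(B, 3, Z) =?= tup(tup(nil, A, empty), 3, B),  tup(nil, tup(nil, zero, empty), zero) =?= tup(nil, A, zero).
Decompose cons/2: tup(zero, zero, X) =?= Q,  X =?= cons(cons(Z, A), cons(nil, Z)).
Bind Q := tup(zero, zero, X); no other remaining equation mentions Q.
Bind X := cons(cons(Z, A), cons(nil, Z)); no other remaining equation mentions X. Substituting into the earlier binding gives Q := tup(zero, zero, cons(cons(Z, A), cons(nil, Z))).
Decompose tup/3: B =?= tup(nil, A, empty),  3 =?= 3,  Z =?= B.
Bind B := tup(nil, A, empty); substituting into the one remaining equation that mentions B gives: Z =?= tup(nil, A, empty).
Delete trivial equation 3 =?= 3.
Bind Z := tup(nil, A, empty); no other remaining equation mentions Z. Substituting into the earlier bindings gives Q := tup(zero, zero, cons(cons(tup(nil, A, empty), A), cons(nil, tup(nil, A, empty)))), X := cons(cons(tup(nil, A, empty), A), cons(nil, tup(nil, A, empty))).
Decompose tup/3: nil =?= nil,  tup(nil, zero, empty) =?= A,  zero =?= zero.
Delete trivial equation nil =?= nil.
Bind A := tup(nil, zero, empty); no other remaining equation mentions A. Substituting into the earlier bindings gives Q := tup(zero, zero, cons(cons(tup(nil, tup(nil, zero, empty), empty), tup(nil, zero, empty)), cons(nil, tup(nil, tup(nil, zero, empty), empty)))), X := cons(cons(tup(nil, tup(nil, zero, empty), empty), tup(nil, zero, empty)), cons(nil, tup(nil, tup(nil, zero, empty), empty))), B := tup(nil, tup(nil, zero, empty), empty), Z := tup(nil, tup(nil, zero, empty), empty).
Delete trivial equation zero =?= zero.
MGU = { Q ↦ tup(zero, zero, cons(cons(tup(nil, tup(nil, zero, empty), empty), tup(nil, zero, empty)), cons(nil, tup(nil, tup(nil, zero, empty), empty)))), X ↦ cons(cons(tup(nil, tup(nil, zero, empty), empty), tup(nil, zero, empty)), cons(nil, tup(nil, tup(nil, zero, empty), empty))), B ↦ tup(nil, tup(nil, zero, empty), empty), Z ↦ tup(nil, tup(nil, zero, empty), empty), A ↦ tup(nil, zero, empty) }, so Z ↦ tup(nil, tup(nil, zero, empty), empty).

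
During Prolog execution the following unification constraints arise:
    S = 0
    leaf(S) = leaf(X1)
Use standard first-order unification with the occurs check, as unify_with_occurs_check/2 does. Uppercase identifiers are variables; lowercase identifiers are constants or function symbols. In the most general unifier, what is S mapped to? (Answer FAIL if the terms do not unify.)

0

Bind S := 0; substituting into the remaining equation gives: leaf(0) = leaf(X1).
Decompose leaf/1: 0 = X1.
Bind X1 := 0.
MGU = { S -> 0, X1 -> 0 }, so S -> 0.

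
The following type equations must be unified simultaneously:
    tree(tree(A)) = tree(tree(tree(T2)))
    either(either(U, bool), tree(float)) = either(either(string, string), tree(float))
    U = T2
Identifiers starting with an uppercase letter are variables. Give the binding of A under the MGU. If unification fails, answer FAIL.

Decompose tree/1: tree(A) = tree(tree(T2)).
Decompose tree/1: A = tree(T2).
Bind A := tree(T2); no other remaining equation mentions A.
Decompose either/2: either(U, bool) = either(string, string),  tree(float) = tree(float).
Decompose either/2: U = string,  bool = string.
Bind U := string; substituting into the one remaining equation that mentions U gives: string = T2.
Clash: constants bool and string differ; no unifier exists.

FAIL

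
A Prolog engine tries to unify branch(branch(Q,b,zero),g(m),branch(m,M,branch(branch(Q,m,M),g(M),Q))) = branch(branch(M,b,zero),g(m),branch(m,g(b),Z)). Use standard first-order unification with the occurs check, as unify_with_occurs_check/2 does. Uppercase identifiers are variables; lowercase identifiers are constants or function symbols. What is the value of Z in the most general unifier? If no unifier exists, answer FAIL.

Decompose branch/3: branch(Q,b,zero) = branch(M,b,zero),  g(m) = g(m),  branch(m,M,branch(branch(Q,m,M),g(M),Q)) = branch(m,g(b),Z).
Decompose branch/3: Q = M,  b = b,  zero = zero.
Bind Q := M; substituting into the one remaining equation that mentions Q gives: branch(m,M,branch(branch(M,m,M),g(M),M)) = branch(m,g(b),Z).
Delete trivial equation b = b.
Delete trivial equation zero = zero.
Delete trivial equation g(m) = g(m).
Decompose branch/3: m = m,  M = g(b),  branch(branch(M,m,M),g(M),M) = Z.
Delete trivial equation m = m.
Bind M := g(b); substituting into the remaining equation gives: branch(branch(g(b),m,g(b)),g(g(b)),g(b)) = Z. Substituting into the earlier binding gives Q := g(b).
Bind Z := branch(branch(g(b),m,g(b)),g(g(b)),g(b)).
MGU = { Q -> g(b), M -> g(b), Z -> branch(branch(g(b),m,g(b)),g(g(b)),g(b)) }, so Z -> branch(branch(g(b),m,g(b)),g(g(b)),g(b)).

branch(branch(g(b),m,g(b)),g(g(b)),g(b))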